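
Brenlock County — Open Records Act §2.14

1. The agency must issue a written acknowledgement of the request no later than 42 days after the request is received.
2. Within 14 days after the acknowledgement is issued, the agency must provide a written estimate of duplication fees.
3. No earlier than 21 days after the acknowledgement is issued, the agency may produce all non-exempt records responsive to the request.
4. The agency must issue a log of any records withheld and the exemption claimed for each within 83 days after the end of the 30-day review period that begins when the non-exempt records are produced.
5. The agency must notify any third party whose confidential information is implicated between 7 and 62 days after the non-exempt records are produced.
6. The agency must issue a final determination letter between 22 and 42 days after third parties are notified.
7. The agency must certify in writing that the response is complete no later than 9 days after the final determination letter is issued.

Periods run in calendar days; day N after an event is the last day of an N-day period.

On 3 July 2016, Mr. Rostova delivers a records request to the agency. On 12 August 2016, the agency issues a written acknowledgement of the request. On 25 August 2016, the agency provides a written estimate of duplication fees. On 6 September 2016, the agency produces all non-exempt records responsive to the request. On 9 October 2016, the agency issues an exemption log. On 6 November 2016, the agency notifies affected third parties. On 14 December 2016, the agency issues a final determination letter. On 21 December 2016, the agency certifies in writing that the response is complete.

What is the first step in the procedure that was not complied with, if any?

None — every step was satisfied

Step 1 — counting 42 days from 3 July 2016 (when the request is received) gives a deadline of 14 August 2016; completed 12 August 2016, before the deadline.
Step 2 — counting 14 days from 12 August 2016 (when the acknowledgement is issued) gives a deadline of 26 August 2016; 25 August 2016 is within that limit.
Step 3 — must wait 21 days from 12 August 2016 (when the acknowledgement is issued), so not before 2 September 2016; 6 September 2016 is on or after that date.
Step 4 — counting 83 days from 6 October 2016 (end of the 30-day review period, which began when the non-exempt records are produced on 6 September 2016) gives a deadline of 28 December 2016; done 9 October 2016 — timely.
Step 5 — 7 and 62 days from 6 September 2016 (when the non-exempt records are produced) are 13 September 2016 and 7 November 2016 respectively; done 6 November 2016, which is between those dates.
Step 6 — 22 and 42 days from 6 November 2016 (when third parties are notified) are 28 November 2016 and 18 December 2016 respectively; done 14 December 2016, which is between those dates.
Step 7 — counting 9 days from 14 December 2016 (when the final determination letter is issued) gives a deadline of 23 December 2016; completed 21 December 2016, before the deadline.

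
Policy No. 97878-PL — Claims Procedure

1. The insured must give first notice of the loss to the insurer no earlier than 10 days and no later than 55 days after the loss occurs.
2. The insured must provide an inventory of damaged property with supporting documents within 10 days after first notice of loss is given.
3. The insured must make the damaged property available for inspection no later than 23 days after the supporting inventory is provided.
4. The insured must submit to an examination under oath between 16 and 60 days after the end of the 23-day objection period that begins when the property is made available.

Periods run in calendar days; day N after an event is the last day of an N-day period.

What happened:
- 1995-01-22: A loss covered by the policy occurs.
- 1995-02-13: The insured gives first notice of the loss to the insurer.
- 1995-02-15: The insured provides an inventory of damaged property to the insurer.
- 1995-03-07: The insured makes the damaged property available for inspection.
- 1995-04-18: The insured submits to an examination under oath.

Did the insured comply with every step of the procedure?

Yes

Step 1 — 10 and 55 days from 1995-01-22 (when the loss occurs) are 1995-02-01 and 1995-03-18 respectively; 1995-02-13 falls inside that range.
Step 2 — counting 10 days from 1995-02-13 (when first notice of loss is given) gives a deadline of 1995-02-23; 1995-02-15 is within that limit.
Step 3 — counting 23 days from 1995-02-15 (when the supporting inventory is provided) gives a deadline of 1995-03-10; completed 1995-03-07, before the deadline.
Step 4 — 16 and 60 days from 1995-03-30 (end of the 23-day objection period, which began when the property is made available on 1995-03-07) are 1995-04-15 and 1995-05-29 respectively; 1995-04-18 falls inside that range.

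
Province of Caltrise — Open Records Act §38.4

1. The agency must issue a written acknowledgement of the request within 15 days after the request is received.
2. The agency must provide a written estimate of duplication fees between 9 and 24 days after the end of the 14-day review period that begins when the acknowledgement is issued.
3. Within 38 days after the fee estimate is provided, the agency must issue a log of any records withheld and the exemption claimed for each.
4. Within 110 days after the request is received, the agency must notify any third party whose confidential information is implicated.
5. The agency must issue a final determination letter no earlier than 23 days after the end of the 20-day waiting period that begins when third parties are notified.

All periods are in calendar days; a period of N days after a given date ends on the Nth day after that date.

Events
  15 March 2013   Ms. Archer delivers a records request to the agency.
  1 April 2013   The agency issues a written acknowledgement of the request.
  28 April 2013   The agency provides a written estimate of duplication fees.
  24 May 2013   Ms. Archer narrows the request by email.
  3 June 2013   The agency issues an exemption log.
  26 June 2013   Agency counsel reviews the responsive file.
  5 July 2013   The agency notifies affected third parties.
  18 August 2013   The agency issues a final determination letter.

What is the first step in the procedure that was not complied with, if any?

Step 1: 15 days after 15 March 2013 (when the request is received) is 30 March 2013; not done until 1 April 2013, 2 days after the deadline.
The procedure was therefore not followed at step 1.

Step 1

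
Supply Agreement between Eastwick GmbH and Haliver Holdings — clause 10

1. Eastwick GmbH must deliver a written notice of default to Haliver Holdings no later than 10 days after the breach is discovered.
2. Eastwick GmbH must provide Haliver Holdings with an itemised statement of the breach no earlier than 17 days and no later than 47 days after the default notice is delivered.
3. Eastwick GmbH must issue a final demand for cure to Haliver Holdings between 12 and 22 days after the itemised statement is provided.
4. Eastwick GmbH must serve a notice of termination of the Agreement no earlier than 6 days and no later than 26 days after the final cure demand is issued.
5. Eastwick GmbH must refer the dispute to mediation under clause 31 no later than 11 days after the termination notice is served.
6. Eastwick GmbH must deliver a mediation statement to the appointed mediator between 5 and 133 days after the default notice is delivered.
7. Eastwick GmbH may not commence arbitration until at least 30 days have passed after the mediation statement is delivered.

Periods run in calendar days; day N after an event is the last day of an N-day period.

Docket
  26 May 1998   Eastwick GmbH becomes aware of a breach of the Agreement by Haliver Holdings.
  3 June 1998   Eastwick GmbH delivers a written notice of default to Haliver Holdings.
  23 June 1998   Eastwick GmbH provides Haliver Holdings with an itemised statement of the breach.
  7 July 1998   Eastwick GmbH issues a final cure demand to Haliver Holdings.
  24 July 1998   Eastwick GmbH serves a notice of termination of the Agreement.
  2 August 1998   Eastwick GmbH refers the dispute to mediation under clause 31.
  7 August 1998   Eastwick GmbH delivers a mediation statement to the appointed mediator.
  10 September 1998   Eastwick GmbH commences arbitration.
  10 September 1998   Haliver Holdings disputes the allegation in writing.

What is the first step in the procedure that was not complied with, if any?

None — every step was satisfied

Step 1: 10 days after 26 May 1998 (when the breach is discovered) is 5 June 1998; done 3 June 1998 — timely.
Step 2: the window is 17–47 days after 3 June 1998 (when the default notice is delivered), so 20 June 1998 through 20 July 1998; 23 June 1998 falls inside that range.
Step 3: the window is 12–22 days after 23 June 1998 (when the itemised statement is provided), so 5 July 1998 through 15 July 1998; 7 July 1998 falls inside that range.
Step 4: the window is 6–26 days after 7 July 1998 (when the final cure demand is issued), so 13 July 1998 through 2 August 1998; done 24 July 1998, which is between those dates.
Step 5: 11 days after 24 July 1998 (when the termination notice is served) is 4 August 1998; done 2 August 1998 — timely.
Step 6: the window is 5–133 days after 3 June 1998 (when the default notice is delivered), so 8 June 1998 through 14 October 1998; done 7 August 1998, which is between those dates.
Step 7: the earliest permitted date is 30 days after 7 August 1998 (when the mediation statement is delivered), i.e. 6 September 1998; done 10 September 1998, after the minimum wait.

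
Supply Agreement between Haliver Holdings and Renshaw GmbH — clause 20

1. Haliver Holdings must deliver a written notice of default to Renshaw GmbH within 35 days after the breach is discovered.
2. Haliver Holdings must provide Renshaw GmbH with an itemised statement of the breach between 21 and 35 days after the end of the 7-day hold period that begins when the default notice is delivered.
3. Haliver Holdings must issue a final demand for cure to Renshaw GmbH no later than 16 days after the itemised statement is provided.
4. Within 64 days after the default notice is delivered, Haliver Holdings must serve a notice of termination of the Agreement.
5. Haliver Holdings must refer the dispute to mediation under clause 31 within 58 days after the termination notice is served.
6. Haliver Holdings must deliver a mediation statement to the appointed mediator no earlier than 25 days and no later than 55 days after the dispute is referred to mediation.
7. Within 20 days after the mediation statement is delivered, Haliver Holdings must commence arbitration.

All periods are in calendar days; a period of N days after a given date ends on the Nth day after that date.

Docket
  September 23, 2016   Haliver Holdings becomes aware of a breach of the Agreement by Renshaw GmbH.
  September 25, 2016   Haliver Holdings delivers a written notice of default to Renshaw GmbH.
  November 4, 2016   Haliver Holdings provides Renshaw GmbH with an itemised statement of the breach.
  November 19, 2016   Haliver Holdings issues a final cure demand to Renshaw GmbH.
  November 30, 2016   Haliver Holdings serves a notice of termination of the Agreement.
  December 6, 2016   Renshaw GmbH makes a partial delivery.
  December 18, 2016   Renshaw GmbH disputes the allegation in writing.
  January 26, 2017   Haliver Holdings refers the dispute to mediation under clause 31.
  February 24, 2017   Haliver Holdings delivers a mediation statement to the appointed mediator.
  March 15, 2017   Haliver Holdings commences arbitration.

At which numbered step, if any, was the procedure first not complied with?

Step 4

(1) due by September 23, 2016 + 35 days = October 28, 2016; September 25, 2016 is within that limit.
(2) the permitted window runs from October 2, 2016 + 21 = October 23, 2016 to October 2, 2016 + 35 = November 6, 2016; November 4, 2016 falls inside that range.
(3) due by November 4, 2016 + 16 days = November 20, 2016; completed November 19, 2016, before the deadline.
(4) due by September 25, 2016 + 64 days = November 28, 2016; done November 30, 2016 — 2 days late.
Later steps need not be reached.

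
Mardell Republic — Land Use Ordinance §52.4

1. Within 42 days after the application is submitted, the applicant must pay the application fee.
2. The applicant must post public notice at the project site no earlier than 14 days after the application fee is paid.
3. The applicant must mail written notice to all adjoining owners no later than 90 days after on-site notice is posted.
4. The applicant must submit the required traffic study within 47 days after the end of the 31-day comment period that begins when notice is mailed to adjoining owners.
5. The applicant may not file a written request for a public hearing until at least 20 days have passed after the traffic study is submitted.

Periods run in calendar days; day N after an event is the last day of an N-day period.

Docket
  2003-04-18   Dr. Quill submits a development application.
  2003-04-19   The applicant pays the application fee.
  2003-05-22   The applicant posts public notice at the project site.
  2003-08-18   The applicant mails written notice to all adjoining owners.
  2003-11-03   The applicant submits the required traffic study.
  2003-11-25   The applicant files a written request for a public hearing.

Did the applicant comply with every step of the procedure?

(1) due by 2003-04-18 + 42 days = 2003-05-30; completed 2003-04-19, before the deadline.
(2) permitted from 2003-04-19 + 14 days = 2003-05-03 onward; 2003-05-22 is on or after that date.
(3) due by 2003-05-22 + 90 days = 2003-08-20; completed 2003-08-18, before the deadline.
(4) due by 2003-09-18 + 47 days = 2003-11-04; 2003-11-03 is within that limit.
(5) permitted from 2003-11-03 + 20 days = 2003-11-23 onward; done 2003-11-25 — permitted.

Yes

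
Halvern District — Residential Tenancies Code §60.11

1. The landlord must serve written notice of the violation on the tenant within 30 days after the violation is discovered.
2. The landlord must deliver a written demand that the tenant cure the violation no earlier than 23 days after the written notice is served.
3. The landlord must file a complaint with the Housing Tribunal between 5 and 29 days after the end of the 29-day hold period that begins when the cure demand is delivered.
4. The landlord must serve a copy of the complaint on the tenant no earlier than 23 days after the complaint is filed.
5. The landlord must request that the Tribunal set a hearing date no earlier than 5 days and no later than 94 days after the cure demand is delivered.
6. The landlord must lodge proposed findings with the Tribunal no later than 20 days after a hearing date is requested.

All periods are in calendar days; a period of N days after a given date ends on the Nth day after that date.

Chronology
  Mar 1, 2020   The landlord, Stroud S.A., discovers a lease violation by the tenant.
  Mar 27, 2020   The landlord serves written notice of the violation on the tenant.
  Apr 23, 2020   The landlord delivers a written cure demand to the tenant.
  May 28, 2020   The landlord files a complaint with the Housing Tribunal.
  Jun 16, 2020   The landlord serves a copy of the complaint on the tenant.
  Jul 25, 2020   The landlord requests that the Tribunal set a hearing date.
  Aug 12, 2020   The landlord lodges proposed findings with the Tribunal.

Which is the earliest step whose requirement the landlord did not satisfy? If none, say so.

Step 4

Step 1 — counting 30 days from Mar 1, 2020 (when the violation is discovered) gives a deadline of Mar 31, 2020; completed Mar 27, 2020, before the deadline.
Step 2 — must wait 23 days from Mar 27, 2020 (when the written notice is served), so not before Apr 19, 2020; done Apr 23, 2020, after the minimum wait.
Step 3 — 5 and 29 days from May 22, 2020 (end of the 29-day hold period, which began when the cure demand is delivered on Apr 23, 2020) are May 27, 2020 and Jun 20, 2020 respectively; May 28, 2020 falls inside that range.
Step 4 — must wait 23 days from May 28, 2020 (when the complaint is filed), so not before Jun 20, 2020; done Jun 16, 2020 — 4 days too early.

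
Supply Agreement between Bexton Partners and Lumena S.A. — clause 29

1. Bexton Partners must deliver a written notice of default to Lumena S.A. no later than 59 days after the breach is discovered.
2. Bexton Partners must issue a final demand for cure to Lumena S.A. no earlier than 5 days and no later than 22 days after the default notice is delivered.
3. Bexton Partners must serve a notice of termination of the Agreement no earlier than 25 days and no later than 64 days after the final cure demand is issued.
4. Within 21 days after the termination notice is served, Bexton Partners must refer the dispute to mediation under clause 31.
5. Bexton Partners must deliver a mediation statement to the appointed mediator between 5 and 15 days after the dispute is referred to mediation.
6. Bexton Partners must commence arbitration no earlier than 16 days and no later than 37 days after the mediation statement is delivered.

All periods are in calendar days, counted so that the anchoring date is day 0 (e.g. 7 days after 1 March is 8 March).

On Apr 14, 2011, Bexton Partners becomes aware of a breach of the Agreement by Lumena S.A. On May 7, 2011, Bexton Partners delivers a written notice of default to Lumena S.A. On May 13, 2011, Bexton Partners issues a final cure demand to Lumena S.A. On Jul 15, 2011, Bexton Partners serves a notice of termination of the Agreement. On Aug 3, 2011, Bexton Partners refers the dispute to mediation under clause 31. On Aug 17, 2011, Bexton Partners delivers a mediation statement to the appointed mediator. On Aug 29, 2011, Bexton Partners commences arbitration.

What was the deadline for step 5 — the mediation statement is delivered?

Step 5 runs from Aug 3, 2011, when the dispute is referred to mediation. The window is 5–15 days after Aug 3, 2011; it closes on Aug 18, 2011.

Aug 18, 2011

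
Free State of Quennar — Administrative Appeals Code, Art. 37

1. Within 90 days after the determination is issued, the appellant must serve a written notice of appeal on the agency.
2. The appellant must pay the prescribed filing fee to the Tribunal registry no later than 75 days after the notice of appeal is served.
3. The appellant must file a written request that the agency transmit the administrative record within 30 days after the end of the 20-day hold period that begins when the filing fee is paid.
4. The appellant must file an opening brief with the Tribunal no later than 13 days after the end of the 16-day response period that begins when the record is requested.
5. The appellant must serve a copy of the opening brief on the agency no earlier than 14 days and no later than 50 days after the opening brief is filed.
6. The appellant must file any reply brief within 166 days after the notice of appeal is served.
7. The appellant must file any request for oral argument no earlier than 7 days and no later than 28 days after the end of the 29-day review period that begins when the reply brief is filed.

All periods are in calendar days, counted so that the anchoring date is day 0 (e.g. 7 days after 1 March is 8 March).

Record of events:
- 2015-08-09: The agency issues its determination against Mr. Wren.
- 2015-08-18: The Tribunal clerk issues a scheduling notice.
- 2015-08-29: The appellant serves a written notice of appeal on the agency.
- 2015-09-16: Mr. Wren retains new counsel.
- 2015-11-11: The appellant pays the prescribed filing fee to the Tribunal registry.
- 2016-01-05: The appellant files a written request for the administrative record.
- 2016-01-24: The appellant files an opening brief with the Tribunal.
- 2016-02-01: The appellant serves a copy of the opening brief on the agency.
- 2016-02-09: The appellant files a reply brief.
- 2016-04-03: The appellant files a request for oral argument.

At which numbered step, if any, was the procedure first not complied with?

Step 3

(1) due by 2015-08-09 + 90 days = 2015-11-07; 2015-08-29 is within that limit.
(2) due by 2015-08-29 + 75 days = 2015-11-12; completed 2015-11-11, before the deadline.
(3) due by 2015-12-01 + 30 days = 2015-12-31; done 2016-01-05 — 5 days late.
That is the first point of non-compliance.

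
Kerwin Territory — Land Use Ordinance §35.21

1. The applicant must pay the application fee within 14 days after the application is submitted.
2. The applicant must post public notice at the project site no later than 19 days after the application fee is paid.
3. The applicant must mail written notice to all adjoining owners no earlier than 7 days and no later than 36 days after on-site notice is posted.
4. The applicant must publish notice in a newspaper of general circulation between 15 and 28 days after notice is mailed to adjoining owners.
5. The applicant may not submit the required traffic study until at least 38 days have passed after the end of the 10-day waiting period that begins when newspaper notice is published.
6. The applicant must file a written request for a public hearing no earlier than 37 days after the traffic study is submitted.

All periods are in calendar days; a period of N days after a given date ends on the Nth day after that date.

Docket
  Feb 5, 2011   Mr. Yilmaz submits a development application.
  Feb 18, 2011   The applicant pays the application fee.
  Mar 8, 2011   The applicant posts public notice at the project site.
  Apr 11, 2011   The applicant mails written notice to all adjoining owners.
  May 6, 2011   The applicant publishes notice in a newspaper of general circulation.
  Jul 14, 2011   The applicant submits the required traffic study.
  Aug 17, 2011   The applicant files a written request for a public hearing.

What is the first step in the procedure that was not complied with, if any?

Step 6

Step 1 — counting 14 days from Feb 5, 2011 (when the application is submitted) gives a deadline of Feb 19, 2011; Feb 18, 2011 is within that limit.
Step 2 — counting 19 days from Feb 18, 2011 (when the application fee is paid) gives a deadline of Mar 9, 2011; done Mar 8, 2011 — timely.
Step 3 — 7 and 36 days from Mar 8, 2011 (when on-site notice is posted) are Mar 15, 2011 and Apr 13, 2011 respectively; Apr 11, 2011 falls inside that range.
Step 4 — 15 and 28 days from Apr 11, 2011 (when notice is mailed to adjoining owners) are Apr 26, 2011 and May 9, 2011 respectively; done May 6, 2011, which is between those dates.
Step 5 — must wait 38 days from May 16, 2011 (end of the 10-day waiting period, which began when newspaper notice is published on May 6, 2011), so not before Jun 23, 2011; done Jul 14, 2011 — permitted.
Step 6 — must wait 37 days from Jul 14, 2011 (when the traffic study is submitted), so not before Aug 20, 2011; done Aug 17, 2011 — 3 days too early.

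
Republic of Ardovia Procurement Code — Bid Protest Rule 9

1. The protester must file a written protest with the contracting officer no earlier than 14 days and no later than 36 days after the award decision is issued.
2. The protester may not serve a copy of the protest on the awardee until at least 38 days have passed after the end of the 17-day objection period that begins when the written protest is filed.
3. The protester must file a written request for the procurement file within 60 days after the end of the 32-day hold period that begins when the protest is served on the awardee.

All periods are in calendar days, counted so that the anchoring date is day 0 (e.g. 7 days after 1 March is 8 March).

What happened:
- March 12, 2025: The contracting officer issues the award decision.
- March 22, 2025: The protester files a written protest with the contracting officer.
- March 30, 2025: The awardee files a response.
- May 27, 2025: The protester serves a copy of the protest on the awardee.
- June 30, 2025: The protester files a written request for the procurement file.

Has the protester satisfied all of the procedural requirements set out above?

No

Step 1: the window is 14–36 days after March 12, 2025 (when the award decision is issued), so March 26, 2025 through April 17, 2025; done March 22, 2025 — 4 days before the window opened.
The analysis stops there.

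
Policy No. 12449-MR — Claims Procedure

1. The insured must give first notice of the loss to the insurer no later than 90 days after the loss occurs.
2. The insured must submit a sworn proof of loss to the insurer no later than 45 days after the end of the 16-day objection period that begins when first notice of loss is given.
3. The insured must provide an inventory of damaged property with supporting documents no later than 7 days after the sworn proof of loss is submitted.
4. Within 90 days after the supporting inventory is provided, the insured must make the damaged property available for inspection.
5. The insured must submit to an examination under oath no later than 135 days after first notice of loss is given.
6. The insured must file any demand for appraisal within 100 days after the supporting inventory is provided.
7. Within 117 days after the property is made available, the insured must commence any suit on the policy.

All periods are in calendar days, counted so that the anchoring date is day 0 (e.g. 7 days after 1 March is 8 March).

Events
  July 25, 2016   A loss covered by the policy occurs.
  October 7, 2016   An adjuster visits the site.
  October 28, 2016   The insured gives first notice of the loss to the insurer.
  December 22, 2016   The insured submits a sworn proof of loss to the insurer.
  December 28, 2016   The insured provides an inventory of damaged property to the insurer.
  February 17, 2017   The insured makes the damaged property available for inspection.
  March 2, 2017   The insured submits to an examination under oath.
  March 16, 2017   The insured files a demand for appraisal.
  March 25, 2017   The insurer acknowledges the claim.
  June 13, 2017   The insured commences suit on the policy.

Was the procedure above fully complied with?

Step 1: 90 days after July 25, 2016 (when the loss occurs) is October 23, 2016; October 28, 2016 misses that deadline by 5 days.
No need to go further; step 1 was not satisfied.

No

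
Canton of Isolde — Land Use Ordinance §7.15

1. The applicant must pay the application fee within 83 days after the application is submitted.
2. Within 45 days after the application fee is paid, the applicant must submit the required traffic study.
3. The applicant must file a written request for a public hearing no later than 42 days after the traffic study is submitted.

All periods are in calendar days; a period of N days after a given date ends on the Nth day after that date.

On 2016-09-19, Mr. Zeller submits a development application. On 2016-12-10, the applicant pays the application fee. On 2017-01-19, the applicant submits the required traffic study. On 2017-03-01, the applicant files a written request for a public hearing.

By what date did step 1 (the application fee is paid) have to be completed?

2016-12-11

Step 1 runs from 2016-09-19, when the application is submitted. 83 days after 2016-09-19 is 2016-12-11.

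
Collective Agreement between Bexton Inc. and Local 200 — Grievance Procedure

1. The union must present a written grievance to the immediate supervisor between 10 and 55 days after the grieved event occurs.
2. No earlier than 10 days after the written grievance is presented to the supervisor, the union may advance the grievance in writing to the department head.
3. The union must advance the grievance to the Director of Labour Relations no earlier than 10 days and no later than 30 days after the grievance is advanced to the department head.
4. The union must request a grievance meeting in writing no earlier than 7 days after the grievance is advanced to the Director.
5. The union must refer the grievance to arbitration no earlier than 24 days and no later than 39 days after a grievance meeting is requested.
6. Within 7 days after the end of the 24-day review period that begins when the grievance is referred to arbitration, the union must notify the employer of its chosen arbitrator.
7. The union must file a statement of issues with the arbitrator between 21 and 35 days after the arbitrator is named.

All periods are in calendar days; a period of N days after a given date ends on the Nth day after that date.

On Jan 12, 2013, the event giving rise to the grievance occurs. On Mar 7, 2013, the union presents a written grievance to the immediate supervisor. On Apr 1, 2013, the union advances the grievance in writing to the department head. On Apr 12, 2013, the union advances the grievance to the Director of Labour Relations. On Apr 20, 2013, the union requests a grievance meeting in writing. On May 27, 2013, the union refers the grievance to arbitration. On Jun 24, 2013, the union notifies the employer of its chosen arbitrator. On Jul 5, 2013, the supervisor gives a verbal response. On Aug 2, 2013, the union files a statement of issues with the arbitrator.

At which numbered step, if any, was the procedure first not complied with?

Step 7

(1) the permitted window runs from Jan 12, 2013 + 10 = Jan 22, 2013 to Jan 12, 2013 + 55 = Mar 8, 2013; done Mar 7, 2013 — within the window.
(2) permitted from Mar 7, 2013 + 10 days = Mar 17, 2013 onward; done Apr 1, 2013 — permitted.
(3) the permitted window runs from Apr 1, 2013 + 10 = Apr 11, 2013 to Apr 1, 2013 + 30 = May 1, 2013; done Apr 12, 2013 — within the window.
(4) permitted from Apr 12, 2013 + 7 days = Apr 19, 2013 onward; done Apr 20, 2013, after the minimum wait.
(5) the permitted window runs from Apr 20, 2013 + 24 = May 14, 2013 to Apr 20, 2013 + 39 = May 29, 2013; done May 27, 2013, which is between those dates.
(6) due by Jun 20, 2013 + 7 days = Jun 27, 2013; completed Jun 24, 2013, before the deadline.
(7) the permitted window runs from Jun 24, 2013 + 21 = Jul 15, 2013 to Jun 24, 2013 + 35 = Jul 29, 2013; Aug 2, 2013 is 4 days past the end of the window.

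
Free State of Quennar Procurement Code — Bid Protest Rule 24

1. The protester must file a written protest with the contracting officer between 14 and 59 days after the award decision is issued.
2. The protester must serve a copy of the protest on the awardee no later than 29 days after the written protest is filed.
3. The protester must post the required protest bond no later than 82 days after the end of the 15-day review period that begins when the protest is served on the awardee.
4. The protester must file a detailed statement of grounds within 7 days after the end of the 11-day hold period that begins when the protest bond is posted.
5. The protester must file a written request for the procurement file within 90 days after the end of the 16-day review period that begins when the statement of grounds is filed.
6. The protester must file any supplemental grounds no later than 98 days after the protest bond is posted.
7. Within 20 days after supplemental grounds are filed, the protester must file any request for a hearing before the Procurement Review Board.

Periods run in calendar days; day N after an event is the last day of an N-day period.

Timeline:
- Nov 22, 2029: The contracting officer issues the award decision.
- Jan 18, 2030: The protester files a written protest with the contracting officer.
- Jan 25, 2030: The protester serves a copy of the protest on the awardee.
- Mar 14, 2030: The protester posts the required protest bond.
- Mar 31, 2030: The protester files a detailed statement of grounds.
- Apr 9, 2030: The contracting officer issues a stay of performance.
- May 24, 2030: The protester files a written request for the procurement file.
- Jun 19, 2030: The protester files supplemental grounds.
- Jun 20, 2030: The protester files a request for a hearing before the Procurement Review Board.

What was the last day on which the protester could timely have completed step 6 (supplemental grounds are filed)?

Jun 20, 2030

Step 6 runs from Mar 14, 2030, when the protest bond is posted. 98 days after Mar 14, 2030 is Jun 20, 2030.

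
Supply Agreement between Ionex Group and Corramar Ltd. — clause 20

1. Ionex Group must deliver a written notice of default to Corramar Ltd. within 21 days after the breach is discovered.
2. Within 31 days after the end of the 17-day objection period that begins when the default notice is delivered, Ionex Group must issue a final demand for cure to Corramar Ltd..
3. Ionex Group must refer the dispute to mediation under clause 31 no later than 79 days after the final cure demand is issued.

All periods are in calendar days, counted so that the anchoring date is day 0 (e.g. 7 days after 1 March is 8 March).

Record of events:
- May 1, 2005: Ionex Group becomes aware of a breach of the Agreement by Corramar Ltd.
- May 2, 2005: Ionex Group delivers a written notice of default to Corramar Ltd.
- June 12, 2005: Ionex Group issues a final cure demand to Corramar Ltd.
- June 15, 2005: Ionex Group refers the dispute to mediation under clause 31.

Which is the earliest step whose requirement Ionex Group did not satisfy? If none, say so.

None — every step was satisfied

Step 1: 21 days after May 1, 2005 (when the breach is discovered) is May 22, 2005; May 2, 2005 is within that limit.
Step 2: 31 days after May 19, 2005 (end of the 17-day objection period, which began when the default notice is delivered on May 2, 2005) is June 19, 2005; completed June 12, 2005, before the deadline.
Step 3: 79 days after June 12, 2005 (when the final cure demand is issued) is August 30, 2005; done June 15, 2005 — timely.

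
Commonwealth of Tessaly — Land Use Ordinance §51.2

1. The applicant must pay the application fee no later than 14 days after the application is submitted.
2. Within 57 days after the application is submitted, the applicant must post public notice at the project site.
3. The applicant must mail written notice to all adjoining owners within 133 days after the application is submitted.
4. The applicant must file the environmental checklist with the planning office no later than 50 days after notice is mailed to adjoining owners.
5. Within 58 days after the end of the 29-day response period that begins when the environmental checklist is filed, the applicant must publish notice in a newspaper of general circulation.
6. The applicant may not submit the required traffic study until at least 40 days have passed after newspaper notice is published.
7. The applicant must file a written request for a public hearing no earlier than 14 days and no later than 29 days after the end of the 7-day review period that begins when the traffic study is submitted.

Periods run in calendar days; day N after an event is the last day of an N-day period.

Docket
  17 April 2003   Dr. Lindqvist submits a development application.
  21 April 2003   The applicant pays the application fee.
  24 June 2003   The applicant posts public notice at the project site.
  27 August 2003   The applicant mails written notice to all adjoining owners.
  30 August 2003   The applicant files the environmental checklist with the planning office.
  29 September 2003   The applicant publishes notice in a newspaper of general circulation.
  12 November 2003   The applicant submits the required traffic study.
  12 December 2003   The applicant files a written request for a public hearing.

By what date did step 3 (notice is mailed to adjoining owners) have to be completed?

Step 3 runs from 17 April 2003, when the application is submitted. 133 days after 17 April 2003 is 28 August 2003.

28 August 2003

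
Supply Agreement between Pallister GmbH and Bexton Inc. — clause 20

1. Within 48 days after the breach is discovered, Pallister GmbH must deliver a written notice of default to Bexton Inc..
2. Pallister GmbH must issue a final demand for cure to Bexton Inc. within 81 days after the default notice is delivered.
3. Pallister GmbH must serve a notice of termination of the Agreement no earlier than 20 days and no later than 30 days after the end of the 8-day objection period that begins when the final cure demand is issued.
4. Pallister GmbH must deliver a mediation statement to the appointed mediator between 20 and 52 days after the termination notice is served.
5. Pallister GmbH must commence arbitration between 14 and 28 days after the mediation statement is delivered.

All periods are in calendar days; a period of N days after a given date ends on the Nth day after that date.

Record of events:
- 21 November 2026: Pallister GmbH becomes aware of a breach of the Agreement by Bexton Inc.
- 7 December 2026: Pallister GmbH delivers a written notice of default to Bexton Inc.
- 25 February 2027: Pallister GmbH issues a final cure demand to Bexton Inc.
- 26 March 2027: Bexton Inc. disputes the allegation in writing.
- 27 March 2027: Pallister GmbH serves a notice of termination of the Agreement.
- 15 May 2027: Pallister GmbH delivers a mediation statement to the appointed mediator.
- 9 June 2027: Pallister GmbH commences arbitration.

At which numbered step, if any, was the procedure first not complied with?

None — every step was satisfied

Step 1 — counting 48 days from 21 November 2026 (when the breach is discovered) gives a deadline of 8 January 2027; completed 7 December 2026, before the deadline.
Step 2 — counting 81 days from 7 December 2026 (when the default notice is delivered) gives a deadline of 26 February 2027; done 25 February 2027 — timely.
Step 3 — 20 and 30 days from 5 March 2027 (end of the 8-day objection period, which began when the final cure demand is issued on 25 February 2027) are 25 March 2027 and 4 April 2027 respectively; 27 March 2027 falls inside that range.
Step 4 — 20 and 52 days from 27 March 2027 (when the termination notice is served) are 16 April 2027 and 18 May 2027 respectively; done 15 May 2027, which is between those dates.
Step 5 — 14 and 28 days from 15 May 2027 (when the mediation statement is delivered) are 29 May 2027 and 12 June 2027 respectively; 9 June 2027 falls inside that range.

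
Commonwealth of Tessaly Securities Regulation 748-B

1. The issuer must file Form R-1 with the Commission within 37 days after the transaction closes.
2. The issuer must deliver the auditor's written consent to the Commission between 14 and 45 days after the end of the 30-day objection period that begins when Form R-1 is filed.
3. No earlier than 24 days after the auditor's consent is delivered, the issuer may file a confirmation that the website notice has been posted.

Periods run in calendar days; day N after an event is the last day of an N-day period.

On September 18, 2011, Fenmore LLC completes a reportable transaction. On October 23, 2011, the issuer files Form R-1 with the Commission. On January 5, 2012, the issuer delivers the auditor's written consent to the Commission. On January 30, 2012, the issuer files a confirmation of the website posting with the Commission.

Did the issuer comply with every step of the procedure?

Yes

(1) due by September 18, 2011 + 37 days = October 25, 2011; completed October 23, 2011, before the deadline.
(2) the permitted window runs from November 22, 2011 + 14 = December 6, 2011 to November 22, 2011 + 45 = January 6, 2012; done January 5, 2012 — within the window.
(3) permitted from January 5, 2012 + 24 days = January 29, 2012 onward; January 30, 2012 is on or after that date.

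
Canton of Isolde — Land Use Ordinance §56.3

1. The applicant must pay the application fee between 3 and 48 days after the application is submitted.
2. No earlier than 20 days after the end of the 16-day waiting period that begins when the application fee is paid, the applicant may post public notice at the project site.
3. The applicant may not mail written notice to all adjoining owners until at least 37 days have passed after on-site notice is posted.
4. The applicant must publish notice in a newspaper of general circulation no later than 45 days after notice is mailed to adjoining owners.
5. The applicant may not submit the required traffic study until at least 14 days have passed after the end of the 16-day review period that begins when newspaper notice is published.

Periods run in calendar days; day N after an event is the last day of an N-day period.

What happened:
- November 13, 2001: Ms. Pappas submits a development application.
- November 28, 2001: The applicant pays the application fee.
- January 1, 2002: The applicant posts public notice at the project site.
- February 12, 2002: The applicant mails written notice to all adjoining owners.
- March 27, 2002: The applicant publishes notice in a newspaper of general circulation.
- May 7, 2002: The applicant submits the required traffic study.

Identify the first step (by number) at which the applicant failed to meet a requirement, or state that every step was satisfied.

Step 1 — 3 and 48 days from November 13, 2001 (when the application is submitted) are November 16, 2001 and December 31, 2001 respectively; done November 28, 2001, which is between those dates.
Step 2 — must wait 20 days from December 14, 2001 (end of the 16-day waiting period, which began when the application fee is paid on November 28, 2001), so not before January 3, 2002; done January 1, 2002 — 2 days too early.
Later steps need not be reached.

Step 2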